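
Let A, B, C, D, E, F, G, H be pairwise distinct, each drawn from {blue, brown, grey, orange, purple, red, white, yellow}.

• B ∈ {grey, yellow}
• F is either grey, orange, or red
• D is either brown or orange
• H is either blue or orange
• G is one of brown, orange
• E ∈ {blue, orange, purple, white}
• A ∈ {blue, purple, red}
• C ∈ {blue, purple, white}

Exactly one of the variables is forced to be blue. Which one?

H

The 8 variables together cover exactly {blue, brown, grey, orange, purple, red, white, yellow} — 8 values for 8 variables — and yellow appears only in B's list, so B = yellow.
The 7 still-open variables draw from only 7 values {blue, brown, grey, orange, purple, red, white}, so each is used; only F can be grey, hence F = grey.
The 6 still-open variables together cover exactly {blue, brown, orange, purple, red, white} — 6 values for 6 variables — and red appears only in A's list, so A = red.
D and G share exactly the 2 values {brown, orange}; by pigeonhole those values go to them, so strike brown, orange from E, H.
So blue goes to H.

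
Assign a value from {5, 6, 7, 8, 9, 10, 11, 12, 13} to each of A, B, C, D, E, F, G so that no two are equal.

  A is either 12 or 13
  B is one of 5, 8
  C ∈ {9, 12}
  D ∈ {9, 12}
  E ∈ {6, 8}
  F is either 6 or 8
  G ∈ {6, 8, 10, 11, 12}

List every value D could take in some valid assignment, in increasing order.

9, 12

C and D share exactly the 2 values {9, 12}; by pigeonhole those values go to them, so strike 9, 12 from A, G.
A must be 13 (only option left).
E and F between them cover only {6, 8} — a naked pair. Remove those values from B, G.
B has just one choice, so B = 5.
No further eliminations apply; D can still be any of 9, 12.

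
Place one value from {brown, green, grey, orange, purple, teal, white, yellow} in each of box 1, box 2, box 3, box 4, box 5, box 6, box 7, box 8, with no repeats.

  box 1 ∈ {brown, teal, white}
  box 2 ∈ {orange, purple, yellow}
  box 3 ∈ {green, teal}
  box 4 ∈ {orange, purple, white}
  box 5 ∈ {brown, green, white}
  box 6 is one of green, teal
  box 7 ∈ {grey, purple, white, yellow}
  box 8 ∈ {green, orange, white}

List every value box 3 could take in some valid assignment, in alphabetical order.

Among the 8 variables, grey fits only box 7 (and all 8 values in {brown, green, grey, orange, purple, teal, white, yellow} must be used), so box 7 = grey.
The 7 still-open variables draw from only 7 values {brown, green, orange, purple, teal, white, yellow}, so each is used; only box 2 can be yellow, hence box 2 = yellow.
The 6 still-open variables draw from only 6 values {brown, green, orange, purple, teal, white}, so each is used; only box 4 can be purple, hence box 4 = purple.
The 5 still-open variables draw from only 5 values {brown, green, orange, teal, white}, so each is used; only box 8 can be orange, hence box 8 = orange.
box 3 and box 6 between them cover only {green, teal} — a naked pair. Remove those values from box 1, box 5.
No further eliminations apply; box 3 can still be any of green, teal.

green, teal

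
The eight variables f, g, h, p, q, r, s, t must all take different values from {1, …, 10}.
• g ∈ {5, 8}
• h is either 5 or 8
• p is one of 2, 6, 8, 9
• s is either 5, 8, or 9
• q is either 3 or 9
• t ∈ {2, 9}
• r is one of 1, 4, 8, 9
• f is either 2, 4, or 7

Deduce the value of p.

6

The 2 variables g and h are confined to {5, 8}, which locks those values in; drop them from p, r, s.
That leaves s = 9. Strike 9 from p, q, r, t.
t must be 2 (only option left). So f, p can't be 2.
So p = 6.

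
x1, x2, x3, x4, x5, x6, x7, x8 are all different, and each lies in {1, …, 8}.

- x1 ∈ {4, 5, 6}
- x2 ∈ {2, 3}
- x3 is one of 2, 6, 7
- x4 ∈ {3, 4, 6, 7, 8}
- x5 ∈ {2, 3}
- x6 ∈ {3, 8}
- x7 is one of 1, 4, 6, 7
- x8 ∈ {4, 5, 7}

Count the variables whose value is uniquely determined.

2

The 8 variables together cover exactly {1, 2, 3, 4, 5, 6, 7, 8} — 8 values for 8 variables — and 1 appears only in x7's list, so x7 = 1.
x2 and x5 share exactly the 2 values {2, 3}; by pigeonhole those values go to them, so strike 2, 3 from x3, x4, x6.
x6 must be 8 (only option left). So x4 can't be 8.
Determined: x6=8, x7=1. The other variables each still have more than one consistent value. That makes 2.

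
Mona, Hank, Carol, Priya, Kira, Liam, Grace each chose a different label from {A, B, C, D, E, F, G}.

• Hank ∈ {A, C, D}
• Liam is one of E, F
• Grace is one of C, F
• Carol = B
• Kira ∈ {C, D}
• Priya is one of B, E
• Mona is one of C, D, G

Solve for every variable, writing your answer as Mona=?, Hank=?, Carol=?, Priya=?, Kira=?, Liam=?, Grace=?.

Carol's domain is down to {B}, so Carol = B. Remove B from Priya.
Priya's domain is down to {E}, so Priya = E. Remove E from Liam.
That leaves Liam = F. Strike F from Grace.
Grace has just one choice, so Grace = C. So Mona, Hank, Kira can't be C.
That leaves Kira = D. Eliminate D elsewhere: Mona, Hank.
Mona must be G (only option left).
Hank must be A (only option left).

Mona=G, Hank=A, Carol=B, Priya=E, Kira=D, Liam=F, Grace=C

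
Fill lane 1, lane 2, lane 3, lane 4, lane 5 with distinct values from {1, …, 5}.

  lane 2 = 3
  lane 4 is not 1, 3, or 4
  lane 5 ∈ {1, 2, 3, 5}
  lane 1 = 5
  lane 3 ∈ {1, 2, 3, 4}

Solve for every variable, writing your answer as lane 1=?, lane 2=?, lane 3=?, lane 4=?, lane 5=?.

lane 1 has just one choice, so lane 1 = 5. Strike 5 from lane 4, lane 5.
That leaves lane 2 = 3. So lane 3, lane 5 can't be 3.
lane 4 has just one choice, so lane 4 = 2. Eliminate 2 elsewhere: lane 3, lane 5.
lane 5's domain is down to {1}, so lane 5 = 1. Eliminate 1 elsewhere: lane 3.
That leaves lane 3 = 4.

lane 1=5, lane 2=3, lane 3=4, lane 4=2, lane 5=1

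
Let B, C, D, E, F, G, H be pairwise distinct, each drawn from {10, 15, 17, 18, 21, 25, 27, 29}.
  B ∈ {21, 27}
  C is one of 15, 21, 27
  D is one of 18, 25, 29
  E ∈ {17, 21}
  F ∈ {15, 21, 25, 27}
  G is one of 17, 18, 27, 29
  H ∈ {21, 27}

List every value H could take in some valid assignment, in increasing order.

21, 27

The 2 variables B and H are confined to {21, 27}, which locks those values in; drop them from C, E, F, G.
C has just one choice, so C = 15. Strike 15 from F.
E has just one choice, so E = 17. Eliminate 17 elsewhere: G.
F's domain is down to {25}, so F = 25. Strike 25 from D.
No further eliminations apply; H can still be any of 21, 27.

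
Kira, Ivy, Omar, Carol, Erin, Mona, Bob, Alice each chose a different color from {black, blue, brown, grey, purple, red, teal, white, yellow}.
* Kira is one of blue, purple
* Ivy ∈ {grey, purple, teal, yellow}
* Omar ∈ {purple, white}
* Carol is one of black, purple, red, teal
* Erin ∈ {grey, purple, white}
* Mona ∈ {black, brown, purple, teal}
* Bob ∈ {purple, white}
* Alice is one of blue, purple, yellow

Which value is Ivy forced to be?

teal

Omar and Bob share exactly the 2 values {purple, white}; by pigeonhole those values go to them, so strike purple, white from Kira, Ivy, Carol, Erin, Mona, Alice.
Kira has just one choice, so Kira = blue. So Alice can't be blue.
That leaves Erin = grey. Strike grey from Ivy.
Alice must be yellow (only option left). Remove yellow from Ivy.
So Ivy = teal.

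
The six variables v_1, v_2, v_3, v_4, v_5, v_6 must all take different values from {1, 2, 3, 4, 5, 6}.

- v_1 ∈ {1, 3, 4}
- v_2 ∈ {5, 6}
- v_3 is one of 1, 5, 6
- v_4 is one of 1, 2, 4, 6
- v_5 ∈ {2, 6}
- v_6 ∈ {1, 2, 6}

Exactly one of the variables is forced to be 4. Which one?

v_4

The 6 variables draw from only 6 values {1, 2, 3, 4, 5, 6}, so each is used; only v_1 can be 3, hence v_1 = 3.
The 5 still-open variables together cover exactly {1, 2, 4, 5, 6} — 5 values for 5 variables — and 4 appears only in v_4's list, so v_4 = 4.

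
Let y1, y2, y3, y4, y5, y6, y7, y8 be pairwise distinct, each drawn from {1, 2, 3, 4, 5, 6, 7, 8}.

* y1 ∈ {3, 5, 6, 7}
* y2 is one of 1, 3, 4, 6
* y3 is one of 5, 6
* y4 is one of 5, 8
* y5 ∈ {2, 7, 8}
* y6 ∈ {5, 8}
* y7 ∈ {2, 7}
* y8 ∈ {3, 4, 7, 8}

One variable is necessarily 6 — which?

y3

The 8 variables together cover exactly {1, 2, 3, 4, 5, 6, 7, 8} — 8 values for 8 variables — and 1 appears only in y2's list, so y2 = 1.
Among the 7 still-open variables, 4 fits only y8 (and all 7 values in {2, 3, 4, 5, 6, 7, 8} must be used), so y8 = 4.
The 6 still-open variables together cover exactly {2, 3, 5, 6, 7, 8} — 6 values for 6 variables — and 3 appears only in y1's list, so y1 = 3.
The 5 still-open variables together cover exactly {2, 5, 6, 7, 8} — 5 values for 5 variables — and 6 appears only in y3's list, so y3 = 6.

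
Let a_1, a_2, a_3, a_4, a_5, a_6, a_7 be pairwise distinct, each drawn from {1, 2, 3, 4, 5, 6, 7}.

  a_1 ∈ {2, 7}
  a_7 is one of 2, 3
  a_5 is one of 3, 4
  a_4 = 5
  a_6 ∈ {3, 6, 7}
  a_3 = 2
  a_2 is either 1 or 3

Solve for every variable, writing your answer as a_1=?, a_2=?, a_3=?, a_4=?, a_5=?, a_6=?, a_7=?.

a_3's domain is down to {2}, so a_3 = 2. Strike 2 from a_1, a_7.
That leaves a_4 = 5.
That leaves a_7 = 3. Eliminate 3 elsewhere: a_2, a_5, a_6.
That leaves a_1 = 7. So a_6 can't be 7.
a_2's domain is down to {1}, so a_2 = 1.
That leaves a_5 = 4.
That leaves a_6 = 6.

a_1=7, a_2=1, a_3=2, a_4=5, a_5=4, a_6=6, a_7=3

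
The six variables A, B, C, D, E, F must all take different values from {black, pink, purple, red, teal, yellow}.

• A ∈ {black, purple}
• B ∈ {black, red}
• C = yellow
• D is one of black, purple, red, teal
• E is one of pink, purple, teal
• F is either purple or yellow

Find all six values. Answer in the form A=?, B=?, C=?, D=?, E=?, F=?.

C's domain is down to {yellow}, so C = yellow. Remove yellow from F.
F's domain is down to {purple}, so F = purple. Remove purple from A, D, E.
A has just one choice, so A = black. Eliminate black elsewhere: B, D.
That leaves B = red. Eliminate red elsewhere: D.
D must be teal (only option left). So E can't be teal.
That leaves E = pink.

A=black, B=red, C=yellow, D=teal, E=pink, F=purple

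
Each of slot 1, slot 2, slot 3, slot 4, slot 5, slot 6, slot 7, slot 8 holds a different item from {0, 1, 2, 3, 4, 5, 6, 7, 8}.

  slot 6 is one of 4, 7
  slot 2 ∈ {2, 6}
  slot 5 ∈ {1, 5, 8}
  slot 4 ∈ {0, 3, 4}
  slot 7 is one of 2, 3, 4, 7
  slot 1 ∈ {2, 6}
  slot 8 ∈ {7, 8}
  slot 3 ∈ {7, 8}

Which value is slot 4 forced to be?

The 2 variables slot 1 and slot 2 are confined to {2, 6}, which locks those values in; drop them from slot 7.
slot 3 and slot 8 between them cover only {7, 8} — a naked pair. Remove those values from slot 5, slot 6, slot 7.
slot 6's domain is down to {4}, so slot 6 = 4. Eliminate 4 elsewhere: slot 4, slot 7.
slot 7 has just one choice, so slot 7 = 3. Remove 3 from slot 4.
So slot 4 = 0.

0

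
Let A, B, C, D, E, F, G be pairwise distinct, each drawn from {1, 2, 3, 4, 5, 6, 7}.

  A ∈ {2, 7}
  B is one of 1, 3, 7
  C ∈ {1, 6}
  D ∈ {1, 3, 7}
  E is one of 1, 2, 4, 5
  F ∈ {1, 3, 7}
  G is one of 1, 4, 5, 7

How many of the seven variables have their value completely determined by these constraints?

2

The 7 variables draw from only 7 values {1, 2, 3, 4, 5, 6, 7}, so each is used; only C can be 6, hence C = 6.
B, D, F share exactly the 3 values {1, 3, 7}; by pigeonhole those values go to them, so strike 1, 3, 7 from A, E, G.
A must be 2 (only option left). So E can't be 2.
Determined: A=2, C=6. The other variables each still have more than one consistent value. That makes 2.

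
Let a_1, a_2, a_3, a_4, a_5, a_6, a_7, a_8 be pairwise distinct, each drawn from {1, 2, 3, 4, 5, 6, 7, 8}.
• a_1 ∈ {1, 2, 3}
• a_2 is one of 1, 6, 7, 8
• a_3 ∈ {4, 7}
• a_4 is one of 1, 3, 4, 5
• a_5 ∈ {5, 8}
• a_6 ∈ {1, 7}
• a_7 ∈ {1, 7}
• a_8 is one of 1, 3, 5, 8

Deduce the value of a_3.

4

The 8 variables together cover exactly {1, 2, 3, 4, 5, 6, 7, 8} — 8 values for 8 variables — and 2 appears only in a_1's list, so a_1 = 2.
The 7 still-open variables draw from only 7 values {1, 3, 4, 5, 6, 7, 8}, so each is used; only a_2 can be 6, hence a_2 = 6.
The 2 variables a_6 and a_7 are confined to {1, 7}, which locks those values in; drop them from a_3, a_4, a_8.
So a_3 = 4.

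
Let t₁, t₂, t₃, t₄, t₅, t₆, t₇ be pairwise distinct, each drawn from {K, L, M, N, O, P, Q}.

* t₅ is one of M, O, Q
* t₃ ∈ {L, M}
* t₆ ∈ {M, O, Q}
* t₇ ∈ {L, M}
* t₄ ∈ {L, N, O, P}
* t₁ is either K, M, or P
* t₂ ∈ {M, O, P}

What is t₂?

The 7 variables draw from only 7 values {K, L, M, N, O, P, Q}, so each is used; only t₁ can be K, hence t₁ = K.
The 6 still-open variables together cover exactly {L, M, N, O, P, Q} — 6 values for 6 variables — and N appears only in t₄'s list, so t₄ = N.
The 5 still-open variables together cover exactly {L, M, O, P, Q} — 5 values for 5 variables — and P appears only in t₂'s list, so t₂ = P.

P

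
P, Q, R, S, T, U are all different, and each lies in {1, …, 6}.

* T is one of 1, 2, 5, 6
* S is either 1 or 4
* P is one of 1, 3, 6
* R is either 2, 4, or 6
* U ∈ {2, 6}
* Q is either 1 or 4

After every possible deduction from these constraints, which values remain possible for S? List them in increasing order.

1, 4

The 6 variables together cover exactly {1, 2, 3, 4, 5, 6} — 6 values for 6 variables — and 3 appears only in P's list, so P = 3.
The 5 still-open variables together cover exactly {1, 2, 4, 5, 6} — 5 values for 5 variables — and 5 appears only in T's list, so T = 5.
Q and S between them cover only {1, 4} — a naked pair. Remove those values from R.
No further eliminations apply; S can still be any of 1, 4.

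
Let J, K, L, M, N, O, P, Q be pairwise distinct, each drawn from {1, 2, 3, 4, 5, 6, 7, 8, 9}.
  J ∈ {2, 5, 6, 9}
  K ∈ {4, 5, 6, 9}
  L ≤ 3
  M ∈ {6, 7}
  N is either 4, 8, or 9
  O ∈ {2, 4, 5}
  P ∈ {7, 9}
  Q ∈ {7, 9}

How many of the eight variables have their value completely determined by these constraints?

P and Q share exactly the 2 values {7, 9}; by pigeonhole those values go to them, so strike 7, 9 from J, K, M, N.
That leaves M = 6. Strike 6 from J, K.
J, K, O between them cover only {2, 4, 5} — a naked triple. Remove those values from L, N.
That leaves N = 8.
Determined: M=6, N=8. The other variables each still have more than one consistent value. That makes 2.

2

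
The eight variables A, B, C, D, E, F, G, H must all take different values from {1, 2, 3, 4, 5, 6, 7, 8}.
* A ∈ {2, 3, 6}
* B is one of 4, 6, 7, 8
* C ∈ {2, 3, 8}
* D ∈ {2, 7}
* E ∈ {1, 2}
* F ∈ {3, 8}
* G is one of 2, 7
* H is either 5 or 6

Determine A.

6

The 8 variables together cover exactly {1, 2, 3, 4, 5, 6, 7, 8} — 8 values for 8 variables — and 1 appears only in E's list, so E = 1.
Among the 7 still-open variables, 4 fits only B (and all 7 values in {2, 3, 4, 5, 6, 7, 8} must be used), so B = 4.
The 6 still-open variables together cover exactly {2, 3, 5, 6, 7, 8} — 6 values for 6 variables — and 5 appears only in H's list, so H = 5.
Among the 5 still-open variables, 6 fits only A (and all 5 values in {2, 3, 6, 7, 8} must be used), so A = 6.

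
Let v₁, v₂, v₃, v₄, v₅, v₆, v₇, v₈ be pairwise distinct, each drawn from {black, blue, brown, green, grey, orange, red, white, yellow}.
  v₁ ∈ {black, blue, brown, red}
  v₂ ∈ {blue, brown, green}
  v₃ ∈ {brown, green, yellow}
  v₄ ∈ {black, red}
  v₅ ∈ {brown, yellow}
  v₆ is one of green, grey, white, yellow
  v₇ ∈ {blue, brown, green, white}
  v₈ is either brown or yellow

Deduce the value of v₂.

Among the 8 variables, grey fits only v₆ (and all 8 values in {black, blue, brown, green, grey, red, white, yellow} must be used), so v₆ = grey.
Among the 7 still-open variables, white fits only v₇ (and all 7 values in {black, blue, brown, green, red, white, yellow} must be used), so v₇ = white.
v₅ and v₈ share exactly the 2 values {brown, yellow}; by pigeonhole those values go to them, so strike brown, yellow from v₁, v₂, v₃.
v₃ must be green (only option left). So v₂ can't be green.
So v₂ = blue.

blue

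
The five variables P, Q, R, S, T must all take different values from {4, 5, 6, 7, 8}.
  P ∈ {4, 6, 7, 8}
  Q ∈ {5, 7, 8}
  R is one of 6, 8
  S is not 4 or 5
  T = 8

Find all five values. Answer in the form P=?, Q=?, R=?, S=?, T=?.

T has just one choice, so T = 8. Remove 8 from P, Q, R, S.
R must be 6 (only option left). So P, S can't be 6.
S's domain is down to {7}, so S = 7. Eliminate 7 elsewhere: P, Q.
P's domain is down to {4}, so P = 4.
Q must be 5 (only option left).

P=4, Q=5, R=6, S=7, T=8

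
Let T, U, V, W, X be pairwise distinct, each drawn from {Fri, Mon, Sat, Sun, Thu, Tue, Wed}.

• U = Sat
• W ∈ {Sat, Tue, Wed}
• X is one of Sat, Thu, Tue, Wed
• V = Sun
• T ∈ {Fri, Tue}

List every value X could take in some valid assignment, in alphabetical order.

U must be Sat (only option left). Remove Sat from W, X.
V must be Sun (only option left).
No further eliminations apply; X can still be any of Thu, Tue, Wed.

Thu, Tue, Wed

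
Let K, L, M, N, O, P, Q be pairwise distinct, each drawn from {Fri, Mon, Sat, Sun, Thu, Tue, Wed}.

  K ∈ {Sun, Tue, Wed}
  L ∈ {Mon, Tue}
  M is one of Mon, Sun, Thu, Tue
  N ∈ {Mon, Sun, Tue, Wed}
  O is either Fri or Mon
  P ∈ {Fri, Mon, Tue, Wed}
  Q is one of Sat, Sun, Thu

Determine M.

Thu

The 7 variables draw from only 7 values {Fri, Mon, Sat, Sun, Thu, Tue, Wed}, so each is used; only Q can be Sat, hence Q = Sat.
Among the 6 still-open variables, Thu fits only M (and all 6 values in {Fri, Mon, Sun, Thu, Tue, Wed} must be used), so M = Thu.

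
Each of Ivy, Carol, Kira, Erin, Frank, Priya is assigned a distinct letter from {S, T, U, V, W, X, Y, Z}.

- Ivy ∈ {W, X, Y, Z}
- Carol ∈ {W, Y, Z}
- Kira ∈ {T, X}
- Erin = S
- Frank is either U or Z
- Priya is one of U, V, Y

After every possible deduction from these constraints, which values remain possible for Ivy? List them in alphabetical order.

Erin must be S (only option left).
No further eliminations apply; Ivy can still be any of W, X, Y, Z.

W, X, Y, Z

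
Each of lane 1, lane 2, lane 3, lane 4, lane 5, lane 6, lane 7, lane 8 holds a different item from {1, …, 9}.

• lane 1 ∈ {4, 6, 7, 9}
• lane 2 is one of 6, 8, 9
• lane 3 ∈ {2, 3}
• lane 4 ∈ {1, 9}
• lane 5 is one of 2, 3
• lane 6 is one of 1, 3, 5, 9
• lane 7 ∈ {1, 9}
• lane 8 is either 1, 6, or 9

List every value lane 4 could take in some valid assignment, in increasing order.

lane 3 and lane 5 share exactly the 2 values {2, 3}; by pigeonhole those values go to them, so strike 2, 3 from lane 6.
The 2 variables lane 4 and lane 7 are confined to {1, 9}, which locks those values in; drop them from lane 1, lane 2, lane 6, lane 8.
lane 6 must be 5 (only option left).
lane 8's domain is down to {6}, so lane 8 = 6. So lane 1, lane 2 can't be 6.
lane 2's domain is down to {8}, so lane 2 = 8.
No further eliminations apply; lane 4 can still be any of 1, 9.

1, 9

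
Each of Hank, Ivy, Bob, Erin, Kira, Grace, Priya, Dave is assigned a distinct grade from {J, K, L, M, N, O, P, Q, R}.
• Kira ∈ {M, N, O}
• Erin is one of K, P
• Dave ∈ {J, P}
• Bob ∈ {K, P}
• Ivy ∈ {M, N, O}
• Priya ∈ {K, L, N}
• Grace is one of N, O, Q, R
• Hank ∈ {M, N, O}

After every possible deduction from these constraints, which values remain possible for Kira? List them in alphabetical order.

Bob and Erin share exactly the 2 values {K, P}; by pigeonhole those values go to them, so strike K, P from Priya, Dave.
Dave must be J (only option left).
The 3 variables Hank, Ivy, Kira are confined to {M, N, O}, which locks those values in; drop them from Grace, Priya.
Priya's domain is down to {L}, so Priya = L.
No further eliminations apply; Kira can still be any of M, N, O.

M, N, O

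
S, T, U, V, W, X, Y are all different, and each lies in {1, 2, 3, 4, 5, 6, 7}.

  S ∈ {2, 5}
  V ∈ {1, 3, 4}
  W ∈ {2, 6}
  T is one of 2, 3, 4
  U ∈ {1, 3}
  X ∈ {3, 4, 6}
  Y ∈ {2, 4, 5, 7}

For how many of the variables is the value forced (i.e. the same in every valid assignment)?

2

Among the 7 variables, 7 fits only Y (and all 7 values in {1, 2, 3, 4, 5, 6, 7} must be used), so Y = 7.
The 6 still-open variables draw from only 6 values {1, 2, 3, 4, 5, 6}, so each is used; only S can be 5, hence S = 5.
Determined: S=5, Y=7. The other variables each still have more than one consistent value. That makes 2.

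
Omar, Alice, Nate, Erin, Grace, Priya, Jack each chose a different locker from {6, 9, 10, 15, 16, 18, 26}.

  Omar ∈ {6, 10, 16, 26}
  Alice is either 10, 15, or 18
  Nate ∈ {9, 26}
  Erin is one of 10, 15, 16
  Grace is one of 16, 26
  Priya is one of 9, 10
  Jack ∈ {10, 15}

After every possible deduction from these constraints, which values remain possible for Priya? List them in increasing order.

9, 10

The 7 variables draw from only 7 values {6, 9, 10, 15, 16, 18, 26}, so each is used; only Omar can be 6, hence Omar = 6.
The 6 still-open variables together cover exactly {9, 10, 15, 16, 18, 26} — 6 values for 6 variables — and 18 appears only in Alice's list, so Alice = 18.
No further eliminations apply; Priya can still be any of 9, 10.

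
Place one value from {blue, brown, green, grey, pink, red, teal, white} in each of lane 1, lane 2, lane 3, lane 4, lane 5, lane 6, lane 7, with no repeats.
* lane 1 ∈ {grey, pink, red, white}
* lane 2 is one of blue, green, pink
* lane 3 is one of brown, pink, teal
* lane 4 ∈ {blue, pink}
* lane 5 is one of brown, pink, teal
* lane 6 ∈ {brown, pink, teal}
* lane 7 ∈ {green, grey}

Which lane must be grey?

lane 7

The 3 variables lane 3, lane 5, lane 6 are confined to {brown, pink, teal}, which locks those values in; drop them from lane 1, lane 2, lane 4.
lane 4 has just one choice, so lane 4 = blue. Eliminate blue elsewhere: lane 2.
lane 2's domain is down to {green}, so lane 2 = green. Eliminate green elsewhere: lane 7.
So grey goes to lane 7.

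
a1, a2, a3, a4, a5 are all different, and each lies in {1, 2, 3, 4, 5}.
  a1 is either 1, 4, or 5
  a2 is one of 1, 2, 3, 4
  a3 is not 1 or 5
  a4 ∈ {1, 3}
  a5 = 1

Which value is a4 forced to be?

3

a5 must be 1 (only option left). Remove 1 from a1, a2, a4.
So a4 = 3.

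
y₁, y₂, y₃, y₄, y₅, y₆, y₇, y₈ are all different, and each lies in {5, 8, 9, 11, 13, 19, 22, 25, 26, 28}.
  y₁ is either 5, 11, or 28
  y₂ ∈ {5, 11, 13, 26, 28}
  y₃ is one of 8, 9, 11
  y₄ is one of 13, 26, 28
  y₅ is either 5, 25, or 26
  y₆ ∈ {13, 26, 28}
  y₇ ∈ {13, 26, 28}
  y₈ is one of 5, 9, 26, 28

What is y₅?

25

The 8 variables draw from only 8 values {5, 8, 9, 11, 13, 25, 26, 28}, so each is used; only y₃ can be 8, hence y₃ = 8.
The 7 still-open variables draw from only 7 values {5, 9, 11, 13, 25, 26, 28}, so each is used; only y₈ can be 9, hence y₈ = 9.
Among the 6 still-open variables, 25 fits only y₅ (and all 6 values in {5, 11, 13, 25, 26, 28} must be used), so y₅ = 25.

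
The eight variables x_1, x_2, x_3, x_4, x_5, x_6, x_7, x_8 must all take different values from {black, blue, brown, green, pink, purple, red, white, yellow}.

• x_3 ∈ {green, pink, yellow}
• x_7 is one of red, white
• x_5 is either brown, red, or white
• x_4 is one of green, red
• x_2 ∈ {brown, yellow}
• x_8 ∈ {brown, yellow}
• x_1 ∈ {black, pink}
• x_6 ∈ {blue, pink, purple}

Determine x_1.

black

The 2 variables x_2 and x_8 are confined to {brown, yellow}, which locks those values in; drop them from x_3, x_5.
x_5 and x_7 share exactly the 2 values {red, white}; by pigeonhole those values go to them, so strike red, white from x_4.
x_4 has just one choice, so x_4 = green. Strike green from x_3.
x_3 must be pink (only option left). So x_1, x_6 can't be pink.
So x_1 = black.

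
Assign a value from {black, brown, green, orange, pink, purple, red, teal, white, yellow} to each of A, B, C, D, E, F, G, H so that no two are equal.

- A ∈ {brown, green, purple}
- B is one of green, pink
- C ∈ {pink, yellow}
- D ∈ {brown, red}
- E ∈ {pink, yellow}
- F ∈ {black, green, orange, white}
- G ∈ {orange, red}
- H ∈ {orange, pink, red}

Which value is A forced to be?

purple

C and E share exactly the 2 values {pink, yellow}; by pigeonhole those values go to them, so strike pink, yellow from B, H.
That leaves B = green. Eliminate green elsewhere: A, F.
G and H share exactly the 2 values {orange, red}; by pigeonhole those values go to them, so strike orange, red from D, F.
That leaves D = brown. Strike brown from A.
So A = purple.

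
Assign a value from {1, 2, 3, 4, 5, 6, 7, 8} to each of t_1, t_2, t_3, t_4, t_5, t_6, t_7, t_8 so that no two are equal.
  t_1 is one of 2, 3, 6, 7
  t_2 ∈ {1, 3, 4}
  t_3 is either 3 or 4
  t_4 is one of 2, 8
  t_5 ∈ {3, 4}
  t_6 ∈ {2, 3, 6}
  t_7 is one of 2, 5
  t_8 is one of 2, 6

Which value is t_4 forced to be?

The 8 variables together cover exactly {1, 2, 3, 4, 5, 6, 7, 8} — 8 values for 8 variables — and 1 appears only in t_2's list, so t_2 = 1.
The 7 still-open variables draw from only 7 values {2, 3, 4, 5, 6, 7, 8}, so each is used; only t_7 can be 5, hence t_7 = 5.
The 6 still-open variables together cover exactly {2, 3, 4, 6, 7, 8} — 6 values for 6 variables — and 7 appears only in t_1's list, so t_1 = 7.
Among the 5 still-open variables, 8 fits only t_4 (and all 5 values in {2, 3, 4, 6, 8} must be used), so t_4 = 8.

8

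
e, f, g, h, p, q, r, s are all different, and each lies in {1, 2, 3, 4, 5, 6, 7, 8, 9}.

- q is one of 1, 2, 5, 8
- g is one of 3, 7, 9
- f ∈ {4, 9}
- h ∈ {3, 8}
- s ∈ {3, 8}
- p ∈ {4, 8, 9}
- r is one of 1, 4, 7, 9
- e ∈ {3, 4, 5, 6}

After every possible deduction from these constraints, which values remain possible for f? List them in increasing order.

4, 9

h and s share exactly the 2 values {3, 8}; by pigeonhole those values go to them, so strike 3, 8 from e, g, p, q.
f and p share exactly the 2 values {4, 9}; by pigeonhole those values go to them, so strike 4, 9 from e, g, r.
g's domain is down to {7}, so g = 7. Eliminate 7 elsewhere: r.
r has just one choice, so r = 1. So q can't be 1.
No further eliminations apply; f can still be any of 4, 9.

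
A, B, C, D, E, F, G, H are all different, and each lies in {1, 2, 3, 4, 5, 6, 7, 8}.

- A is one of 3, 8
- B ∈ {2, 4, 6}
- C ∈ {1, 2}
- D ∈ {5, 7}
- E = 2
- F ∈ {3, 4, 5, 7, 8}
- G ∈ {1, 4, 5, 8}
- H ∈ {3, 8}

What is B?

E has just one choice, so E = 2. Strike 2 from B, C.
C must be 1 (only option left). Remove 1 from G.
The 6 still-open variables draw from only 6 values {3, 4, 5, 6, 7, 8}, so each is used; only B can be 6, hence B = 6.

6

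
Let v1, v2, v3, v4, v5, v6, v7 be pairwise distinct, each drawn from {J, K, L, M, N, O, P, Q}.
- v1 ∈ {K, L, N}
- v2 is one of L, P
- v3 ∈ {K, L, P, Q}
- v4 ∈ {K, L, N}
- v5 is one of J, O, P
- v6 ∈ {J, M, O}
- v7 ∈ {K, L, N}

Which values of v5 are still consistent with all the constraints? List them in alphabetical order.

The 3 variables v1, v4, v7 are confined to {K, L, N}, which locks those values in; drop them from v2, v3.
v2 has just one choice, so v2 = P. So v3, v5 can't be P.
v3's domain is down to {Q}, so v3 = Q.
No further eliminations apply; v5 can still be any of J, O.

J, O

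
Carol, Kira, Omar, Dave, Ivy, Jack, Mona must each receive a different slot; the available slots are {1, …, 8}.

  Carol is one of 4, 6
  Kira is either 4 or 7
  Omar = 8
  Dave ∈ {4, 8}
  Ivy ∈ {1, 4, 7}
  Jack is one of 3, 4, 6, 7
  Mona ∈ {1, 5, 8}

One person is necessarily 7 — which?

Omar must be 8 (only option left). Remove 8 from Dave, Mona.
That leaves Dave = 4. So Carol, Kira, Ivy, Jack can't be 4.
So 7 goes to Kira.

Kira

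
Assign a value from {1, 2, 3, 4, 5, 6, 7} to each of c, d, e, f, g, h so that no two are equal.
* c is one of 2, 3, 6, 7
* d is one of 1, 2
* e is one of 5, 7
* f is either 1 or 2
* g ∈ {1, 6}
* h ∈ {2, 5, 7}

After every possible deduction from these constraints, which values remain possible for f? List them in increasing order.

Among the 6 variables, 3 fits only c (and all 6 values in {1, 2, 3, 5, 6, 7} must be used), so c = 3.
Among the 5 still-open variables, 6 fits only g (and all 5 values in {1, 2, 5, 6, 7} must be used), so g = 6.
d and f share exactly the 2 values {1, 2}; by pigeonhole those values go to them, so strike 1, 2 from h.
No further eliminations apply; f can still be any of 1, 2.

1, 2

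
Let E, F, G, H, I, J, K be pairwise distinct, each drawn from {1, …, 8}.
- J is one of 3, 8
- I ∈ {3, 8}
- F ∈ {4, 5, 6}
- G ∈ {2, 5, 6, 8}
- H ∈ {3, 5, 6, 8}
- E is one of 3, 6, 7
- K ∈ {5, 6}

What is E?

The 7 variables together cover exactly {2, 3, 4, 5, 6, 7, 8} — 7 values for 7 variables — and 2 appears only in G's list, so G = 2.
Among the 6 still-open variables, 4 fits only F (and all 6 values in {3, 4, 5, 6, 7, 8} must be used), so F = 4.
The 5 still-open variables draw from only 5 values {3, 5, 6, 7, 8}, so each is used; only E can be 7, hence E = 7.

7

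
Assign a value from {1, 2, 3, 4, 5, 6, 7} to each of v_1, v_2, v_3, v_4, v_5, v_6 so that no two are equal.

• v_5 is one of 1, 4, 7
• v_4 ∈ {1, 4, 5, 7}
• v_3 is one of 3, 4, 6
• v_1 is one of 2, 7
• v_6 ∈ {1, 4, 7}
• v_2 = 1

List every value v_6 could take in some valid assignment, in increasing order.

v_2's domain is down to {1}, so v_2 = 1. So v_4, v_5, v_6 can't be 1.
The 2 variables v_5 and v_6 are confined to {4, 7}, which locks those values in; drop them from v_1, v_3, v_4.
v_1's domain is down to {2}, so v_1 = 2.
v_4 must be 5 (only option left).
No further eliminations apply; v_6 can still be any of 4, 7.

4, 7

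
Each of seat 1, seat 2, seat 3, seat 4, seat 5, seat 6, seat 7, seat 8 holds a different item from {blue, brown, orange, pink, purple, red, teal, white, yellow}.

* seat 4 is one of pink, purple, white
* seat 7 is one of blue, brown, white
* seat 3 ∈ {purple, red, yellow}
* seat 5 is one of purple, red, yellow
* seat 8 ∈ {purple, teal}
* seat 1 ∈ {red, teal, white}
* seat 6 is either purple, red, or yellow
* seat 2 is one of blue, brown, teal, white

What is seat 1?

white

The 8 variables together cover exactly {blue, brown, pink, purple, red, teal, white, yellow} — 8 values for 8 variables — and pink appears only in seat 4's list, so seat 4 = pink.
The 3 variables seat 3, seat 5, seat 6 are confined to {purple, red, yellow}, which locks those values in; drop them from seat 1, seat 8.
seat 8 has just one choice, so seat 8 = teal. Strike teal from seat 1, seat 2.
So seat 1 = white.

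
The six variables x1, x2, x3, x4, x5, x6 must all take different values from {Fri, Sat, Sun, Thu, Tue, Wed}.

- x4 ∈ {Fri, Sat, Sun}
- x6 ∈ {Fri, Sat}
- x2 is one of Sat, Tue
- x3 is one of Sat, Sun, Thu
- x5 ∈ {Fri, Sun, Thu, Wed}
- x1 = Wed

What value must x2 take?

Tue

x1 must be Wed (only option left). Strike Wed from x5.
Among the 5 still-open variables, Tue fits only x2 (and all 5 values in {Fri, Sat, Sun, Thu, Tue} must be used), so x2 = Tue.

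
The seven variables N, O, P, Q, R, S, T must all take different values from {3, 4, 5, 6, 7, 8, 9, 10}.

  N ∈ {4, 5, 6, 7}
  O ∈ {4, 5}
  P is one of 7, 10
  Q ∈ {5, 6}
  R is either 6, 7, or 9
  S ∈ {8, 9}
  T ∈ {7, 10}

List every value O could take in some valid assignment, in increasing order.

4, 5

The 7 variables together cover exactly {4, 5, 6, 7, 8, 9, 10} — 7 values for 7 variables — and 8 appears only in S's list, so S = 8.
The 6 still-open variables together cover exactly {4, 5, 6, 7, 9, 10} — 6 values for 6 variables — and 9 appears only in R's list, so R = 9.
P and T share exactly the 2 values {7, 10}; by pigeonhole those values go to them, so strike 7, 10 from N.
No further eliminations apply; O can still be any of 4, 5.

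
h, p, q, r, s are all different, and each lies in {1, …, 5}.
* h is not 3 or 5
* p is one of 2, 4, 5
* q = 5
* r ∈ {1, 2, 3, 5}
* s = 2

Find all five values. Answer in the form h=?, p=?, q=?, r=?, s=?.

q must be 5 (only option left). Remove 5 from p, r.
That leaves s = 2. Remove 2 from h, p, r.
That leaves p = 4. Eliminate 4 elsewhere: h.
h's domain is down to {1}, so h = 1. Strike 1 from r.
r must be 3 (only option left).

h=1, p=4, q=5, r=3, s=2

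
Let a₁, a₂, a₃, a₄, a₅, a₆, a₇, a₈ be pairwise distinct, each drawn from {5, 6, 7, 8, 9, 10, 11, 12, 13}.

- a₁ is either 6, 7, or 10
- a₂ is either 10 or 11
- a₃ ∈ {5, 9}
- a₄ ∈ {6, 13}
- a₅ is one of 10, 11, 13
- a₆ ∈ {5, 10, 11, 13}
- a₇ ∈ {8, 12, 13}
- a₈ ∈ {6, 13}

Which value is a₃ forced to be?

a₄ and a₈ between them cover only {6, 13} — a naked pair. Remove those values from a₁, a₅, a₆, a₇.
a₂ and a₅ share exactly the 2 values {10, 11}; by pigeonhole those values go to them, so strike 10, 11 from a₁, a₆.
That leaves a₁ = 7.
a₆ has just one choice, so a₆ = 5. Strike 5 from a₃.
So a₃ = 9.

9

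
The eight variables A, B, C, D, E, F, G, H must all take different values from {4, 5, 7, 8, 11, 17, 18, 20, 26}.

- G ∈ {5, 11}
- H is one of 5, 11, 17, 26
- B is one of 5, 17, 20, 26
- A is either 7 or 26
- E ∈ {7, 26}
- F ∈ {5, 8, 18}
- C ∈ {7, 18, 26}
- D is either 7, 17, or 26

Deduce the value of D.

17

The 8 variables together cover exactly {5, 7, 8, 11, 17, 18, 20, 26} — 8 values for 8 variables — and 8 appears only in F's list, so F = 8.
The 7 still-open variables draw from only 7 values {5, 7, 11, 17, 18, 20, 26}, so each is used; only C can be 18, hence C = 18.
Among the 6 still-open variables, 20 fits only B (and all 6 values in {5, 7, 11, 17, 20, 26} must be used), so B = 20.
A and E between them cover only {7, 26} — a naked pair. Remove those values from D, H.
So D = 17.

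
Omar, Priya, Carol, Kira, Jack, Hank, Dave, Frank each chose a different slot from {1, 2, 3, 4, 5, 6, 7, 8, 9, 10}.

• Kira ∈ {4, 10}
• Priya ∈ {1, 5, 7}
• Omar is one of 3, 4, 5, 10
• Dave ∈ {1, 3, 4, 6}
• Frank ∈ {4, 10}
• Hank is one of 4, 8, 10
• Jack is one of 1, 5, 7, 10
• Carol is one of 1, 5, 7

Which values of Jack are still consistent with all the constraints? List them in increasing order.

1, 5, 7

Among the 8 variables, 6 fits only Dave (and all 8 values in {1, 3, 4, 5, 6, 7, 8, 10} must be used), so Dave = 6.
Among the 7 still-open variables, 3 fits only Omar (and all 7 values in {1, 3, 4, 5, 7, 8, 10} must be used), so Omar = 3.
Among the 6 still-open variables, 8 fits only Hank (and all 6 values in {1, 4, 5, 7, 8, 10} must be used), so Hank = 8.
Kira and Frank share exactly the 2 values {4, 10}; by pigeonhole those values go to them, so strike 4, 10 from Jack.
No further eliminations apply; Jack can still be any of 1, 5, 7.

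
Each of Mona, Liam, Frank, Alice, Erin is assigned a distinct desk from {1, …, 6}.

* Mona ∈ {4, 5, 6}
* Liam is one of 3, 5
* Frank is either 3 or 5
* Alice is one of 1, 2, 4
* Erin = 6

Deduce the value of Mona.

4

Erin must be 6 (only option left). Remove 6 from Mona.
Liam and Frank share exactly the 2 values {3, 5}; by pigeonhole those values go to them, so strike 3, 5 from Mona.
So Mona = 4.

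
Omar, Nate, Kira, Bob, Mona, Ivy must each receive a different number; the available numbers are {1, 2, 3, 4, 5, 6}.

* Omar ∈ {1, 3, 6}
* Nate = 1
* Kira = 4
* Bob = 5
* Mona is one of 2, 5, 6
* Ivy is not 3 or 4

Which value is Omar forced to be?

Nate must be 1 (only option left). Strike 1 from Omar, Ivy.
Kira must be 4 (only option left).
Bob has just one choice, so Bob = 5. Strike 5 from Mona, Ivy.
Among the 3 still-open variables, 3 fits only Omar (and all 3 values in {2, 3, 6} must be used), so Omar = 3.

3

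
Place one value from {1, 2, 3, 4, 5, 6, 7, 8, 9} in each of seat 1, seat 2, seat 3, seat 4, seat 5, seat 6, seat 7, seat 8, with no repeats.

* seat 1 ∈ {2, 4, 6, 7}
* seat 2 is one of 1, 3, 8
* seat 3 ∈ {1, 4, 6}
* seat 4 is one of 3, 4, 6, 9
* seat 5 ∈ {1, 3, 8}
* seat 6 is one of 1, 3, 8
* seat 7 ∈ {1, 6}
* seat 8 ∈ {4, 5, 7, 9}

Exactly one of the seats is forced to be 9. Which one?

The 3 variables seat 2, seat 5, seat 6 are confined to {1, 3, 8}, which locks those values in; drop them from seat 3, seat 4, seat 7.
That leaves seat 7 = 6. Remove 6 from seat 1, seat 3, seat 4.
That leaves seat 3 = 4. Eliminate 4 elsewhere: seat 1, seat 4, seat 8.
So 9 goes to seat 4.

seat 4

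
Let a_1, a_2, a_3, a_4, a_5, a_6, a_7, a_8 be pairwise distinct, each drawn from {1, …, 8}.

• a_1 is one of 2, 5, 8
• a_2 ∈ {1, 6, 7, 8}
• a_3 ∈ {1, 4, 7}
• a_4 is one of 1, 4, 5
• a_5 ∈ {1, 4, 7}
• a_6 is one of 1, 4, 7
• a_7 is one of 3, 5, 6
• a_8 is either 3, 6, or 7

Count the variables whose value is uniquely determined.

3

The 8 variables together cover exactly {1, 2, 3, 4, 5, 6, 7, 8} — 8 values for 8 variables — and 2 appears only in a_1's list, so a_1 = 2.
Among the 7 still-open variables, 8 fits only a_2 (and all 7 values in {1, 3, 4, 5, 6, 7, 8} must be used), so a_2 = 8.
The 3 variables a_3, a_5, a_6 are confined to {1, 4, 7}, which locks those values in; drop them from a_4, a_8.
a_4 must be 5 (only option left). Remove 5 from a_7.
Determined: a_1=2, a_2=8, a_4=5. The other variables each still have more than one consistent value. That makes 3.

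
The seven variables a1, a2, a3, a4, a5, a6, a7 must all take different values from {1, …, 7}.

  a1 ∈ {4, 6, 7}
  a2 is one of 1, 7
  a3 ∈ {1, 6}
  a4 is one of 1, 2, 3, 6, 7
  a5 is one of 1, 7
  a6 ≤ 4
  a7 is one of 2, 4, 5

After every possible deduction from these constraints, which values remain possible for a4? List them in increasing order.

The 7 variables together cover exactly {1, 2, 3, 4, 5, 6, 7} — 7 values for 7 variables — and 5 appears only in a7's list, so a7 = 5.
a2 and a5 share exactly the 2 values {1, 7}; by pigeonhole those values go to them, so strike 1, 7 from a1, a3, a4, a6.
That leaves a3 = 6. So a1, a4 can't be 6.
That leaves a1 = 4. So a6 can't be 4.
No further eliminations apply; a4 can still be any of 2, 3.

2, 3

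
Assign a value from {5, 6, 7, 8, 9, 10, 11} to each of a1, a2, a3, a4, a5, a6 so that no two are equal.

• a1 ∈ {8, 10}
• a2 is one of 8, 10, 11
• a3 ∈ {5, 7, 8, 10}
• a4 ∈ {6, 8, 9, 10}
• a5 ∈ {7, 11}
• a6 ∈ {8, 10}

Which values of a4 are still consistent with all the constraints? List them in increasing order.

6, 9

a1 and a6 share exactly the 2 values {8, 10}; by pigeonhole those values go to them, so strike 8, 10 from a2, a3, a4.
a2 has just one choice, so a2 = 11. So a5 can't be 11.
a5 must be 7 (only option left). Strike 7 from a3.
a3 must be 5 (only option left).
No further eliminations apply; a4 can still be any of 6, 9.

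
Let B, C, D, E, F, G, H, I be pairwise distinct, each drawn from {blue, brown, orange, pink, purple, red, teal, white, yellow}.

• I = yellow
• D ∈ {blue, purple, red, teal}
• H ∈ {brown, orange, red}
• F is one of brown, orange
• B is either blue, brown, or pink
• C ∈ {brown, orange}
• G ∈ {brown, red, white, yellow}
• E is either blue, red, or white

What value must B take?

I's domain is down to {yellow}, so I = yellow. Eliminate yellow elsewhere: G.
C and F between them cover only {brown, orange} — a naked pair. Remove those values from B, G, H.
H has just one choice, so H = red. So D, E, G can't be red.
G has just one choice, so G = white. Eliminate white elsewhere: E.
That leaves E = blue. So B, D can't be blue.
So B = pink.

pink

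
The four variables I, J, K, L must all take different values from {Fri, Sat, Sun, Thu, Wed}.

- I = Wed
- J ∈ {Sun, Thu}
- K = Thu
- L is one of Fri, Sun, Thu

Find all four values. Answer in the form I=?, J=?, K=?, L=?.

I must be Wed (only option left).
That leaves K = Thu. Strike Thu from J, L.
J's domain is down to {Sun}, so J = Sun. Eliminate Sun elsewhere: L.
L's domain is down to {Fri}, so L = Fri.

I=Wed, J=Sun, K=Thu, L=Fri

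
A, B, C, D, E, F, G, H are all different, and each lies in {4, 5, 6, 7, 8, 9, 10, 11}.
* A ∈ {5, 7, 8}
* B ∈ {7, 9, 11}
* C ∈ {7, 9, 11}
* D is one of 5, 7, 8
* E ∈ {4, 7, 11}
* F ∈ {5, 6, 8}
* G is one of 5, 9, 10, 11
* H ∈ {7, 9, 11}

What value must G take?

The 8 variables together cover exactly {4, 5, 6, 7, 8, 9, 10, 11} — 8 values for 8 variables — and 4 appears only in E's list, so E = 4.
Among the 7 still-open variables, 6 fits only F (and all 7 values in {5, 6, 7, 8, 9, 10, 11} must be used), so F = 6.
Among the 6 still-open variables, 10 fits only G (and all 6 values in {5, 7, 8, 9, 10, 11} must be used), so G = 10.

10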